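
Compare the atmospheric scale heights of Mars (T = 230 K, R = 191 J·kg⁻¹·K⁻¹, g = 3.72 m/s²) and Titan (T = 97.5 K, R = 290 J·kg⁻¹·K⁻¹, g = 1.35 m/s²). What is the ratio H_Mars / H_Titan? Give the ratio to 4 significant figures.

H = RT/g for each body.
H_Mars = 191 × 230 / 3.72 = 11809 m.
H_Titan = 290 × 97.5 / 1.35 = 20944 m.
H_Mars/H_Titan = 11809/20944 = 0.56384.

H_Mars/H_Titan ≈ 0.5638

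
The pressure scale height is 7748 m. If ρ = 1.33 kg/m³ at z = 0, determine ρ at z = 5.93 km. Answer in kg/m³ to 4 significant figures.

In an isothermal atmosphere, density decays like pressure: ρ = ρ₀ exp(−z/H).
z/H = 5930.0/7748.0 = 0.76536; exp(−0.76536) = 0.46517.
ρ = 1.33 × 0.46517 = 0.61868 kg/m³.

ρ ≈ 0.6187 kg/m³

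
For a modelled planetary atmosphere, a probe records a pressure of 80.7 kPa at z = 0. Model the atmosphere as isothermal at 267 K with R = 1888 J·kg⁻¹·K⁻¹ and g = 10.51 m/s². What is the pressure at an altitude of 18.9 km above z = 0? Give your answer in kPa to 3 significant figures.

P ≈ 54.4 kPa

Scale height: H = RT/g = 1888 × 267 / 10.51 = 47963 m.
Barometric formula: P = P₀ exp(−z/H).
z/H = 18900/47963 = 0.39405; exp(−0.39405) = 0.67432.
P = 80.7 × 0.67432 = 54.418 kPa.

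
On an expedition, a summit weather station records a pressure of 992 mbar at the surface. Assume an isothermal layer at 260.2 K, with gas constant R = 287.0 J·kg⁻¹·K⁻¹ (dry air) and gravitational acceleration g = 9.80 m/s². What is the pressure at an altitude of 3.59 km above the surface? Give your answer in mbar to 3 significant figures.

Scale height: H = RT/g = 287.0 × 260.2 / 9.80 = 7620.1 m.
Barometric formula: P = P₀ exp(−z/H).
z/H = 3590.0/7620.1 = 0.47112; exp(−0.47112) = 0.62430.
P = 992 × 0.62430 = 619.31 mbar.

P ≈ 619 mbar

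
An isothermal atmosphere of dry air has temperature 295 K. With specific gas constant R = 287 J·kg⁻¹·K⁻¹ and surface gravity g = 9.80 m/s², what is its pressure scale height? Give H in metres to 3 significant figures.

H ≈ 8640 m

The scale height of an isothermal atmosphere is H = RT/g.
H = 287 × 295 / 9.80 = 84665/9.80 = 8639.3 m.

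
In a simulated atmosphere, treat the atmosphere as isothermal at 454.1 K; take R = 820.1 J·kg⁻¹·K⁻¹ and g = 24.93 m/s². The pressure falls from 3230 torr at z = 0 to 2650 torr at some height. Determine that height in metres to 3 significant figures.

Scale height: H = RT/g = 820.1 × 454.1 / 24.93 = 14938 m.
Invert the barometric formula: z = H ln(P₀/P).
P₀/P = 3230/2650 = 1.2189; ln(1.2189) = 0.19795.
z = 14938 × 0.19795 = 2957.0 m.

z ≈ 2960 m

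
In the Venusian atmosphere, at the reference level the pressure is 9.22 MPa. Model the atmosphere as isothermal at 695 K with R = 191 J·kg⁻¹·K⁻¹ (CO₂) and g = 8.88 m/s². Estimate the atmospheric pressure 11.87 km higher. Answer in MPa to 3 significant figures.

P ≈ 4.17 MPa

Scale height: H = RT/g = 191 × 695 / 8.88 = 14949 m.
Barometric formula: P = P₀ exp(−z/H).
z/H = 11870/14949 = 0.79403; exp(−0.79403) = 0.45202.
P = 9.22 × 0.45202 = 4.1676 MPa.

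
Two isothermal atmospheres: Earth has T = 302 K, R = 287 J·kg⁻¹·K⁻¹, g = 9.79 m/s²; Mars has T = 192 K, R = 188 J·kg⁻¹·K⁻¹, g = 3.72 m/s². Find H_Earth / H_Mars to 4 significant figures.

H = RT/g for each body.
H_Earth = 287 × 302 / 9.79 = 8853.3 m.
H_Mars = 188 × 192 / 3.72 = 9703.2 m.
H_Earth/H_Mars = 8853.3/9703.2 = 0.91241.

H_Earth/H_Mars ≈ 0.9124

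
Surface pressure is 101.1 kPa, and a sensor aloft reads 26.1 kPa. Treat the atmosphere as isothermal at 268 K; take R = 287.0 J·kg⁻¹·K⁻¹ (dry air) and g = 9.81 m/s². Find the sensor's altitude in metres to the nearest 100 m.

z ≈ 10600 m

Scale height: H = RT/g = 287.0 × 268 / 9.81 = 7840.6 m.
Invert the barometric formula: z = H ln(P₀/P).
P₀/P = 101.1/26.1 = 3.8736; ln(3.8736) = 1.3542.
z = 7840.6 × 1.3542 = 10618 m.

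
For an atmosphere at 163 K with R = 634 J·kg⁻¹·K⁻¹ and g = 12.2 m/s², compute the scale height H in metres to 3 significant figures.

H ≈ 8470 m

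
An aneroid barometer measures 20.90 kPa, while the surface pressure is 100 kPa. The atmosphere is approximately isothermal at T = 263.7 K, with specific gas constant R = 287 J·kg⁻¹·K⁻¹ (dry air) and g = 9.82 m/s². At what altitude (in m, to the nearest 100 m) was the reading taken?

Scale height: H = RT/g = 287 × 263.7 / 9.82 = 7706.9 m.
Invert the barometric formula: z = H ln(P₀/P).
P₀/P = 100/20.90 = 4.7847; ln(4.7847) = 1.5654.
z = 7706.9 × 1.5654 = 12064 m.

z ≈ 12100 m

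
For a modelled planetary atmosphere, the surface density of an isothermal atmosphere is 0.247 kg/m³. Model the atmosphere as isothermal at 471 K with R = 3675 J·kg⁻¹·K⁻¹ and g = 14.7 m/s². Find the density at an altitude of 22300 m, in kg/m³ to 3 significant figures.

ρ ≈ 0.204 kg/m³

Scale height: H = RT/g = 3675 × 471 / 14.7 = 117750 m.
In an isothermal atmosphere, density decays like pressure: ρ = ρ₀ exp(−z/H).
z/H = 22300/117750 = 0.18938; exp(−0.18938) = 0.82747.
ρ = 0.247 × 0.82747 = 0.20439 kg/m³.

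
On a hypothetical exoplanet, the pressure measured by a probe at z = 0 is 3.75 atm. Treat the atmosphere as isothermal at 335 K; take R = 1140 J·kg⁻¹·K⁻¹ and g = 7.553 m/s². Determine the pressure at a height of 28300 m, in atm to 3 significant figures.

P ≈ 2.14 atm

Scale height: H = RT/g = 1140 × 335 / 7.553 = 50563 m.
Barometric formula: P = P₀ exp(−z/H).
z/H = 28300/50563 = 0.55970; exp(−0.55970) = 0.57138.
P = 3.75 × 0.57138 = 2.1427 atm.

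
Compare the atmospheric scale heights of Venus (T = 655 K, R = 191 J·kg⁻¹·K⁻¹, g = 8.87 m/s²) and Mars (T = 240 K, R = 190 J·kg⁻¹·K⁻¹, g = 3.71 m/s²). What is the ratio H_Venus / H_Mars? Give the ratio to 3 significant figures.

H = RT/g for each body.
H_Venus = 191 × 655 / 8.87 = 14104 m.
H_Mars = 190 × 240 / 3.71 = 12291 m.
H_Venus/H_Mars = 14104/12291 = 1.1475.

H_Venus/H_Mars ≈ 1.15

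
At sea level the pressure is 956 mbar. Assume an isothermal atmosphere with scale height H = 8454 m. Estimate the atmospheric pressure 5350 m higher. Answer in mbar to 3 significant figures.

P ≈ 508 mbar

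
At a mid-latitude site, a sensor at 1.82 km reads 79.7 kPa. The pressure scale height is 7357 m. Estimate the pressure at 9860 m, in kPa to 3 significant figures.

Between two levels, P₂ = P₁ exp(−Δz/H) with Δz = z₂ − z₁.
Δz = 9860.0 − 1820.0 = 8040.0 m; Δz/H = 8040.0/7357.0 = 1.0928.
P₂ = 79.7 × exp(−1.0928) = 79.7 × 0.33528 = 26.722 kPa.

P ≈ 26.7 kPa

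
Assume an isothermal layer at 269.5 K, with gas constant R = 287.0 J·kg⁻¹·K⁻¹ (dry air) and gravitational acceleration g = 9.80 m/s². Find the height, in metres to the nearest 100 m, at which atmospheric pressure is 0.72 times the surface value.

z ≈ 2600 m

Scale height: H = RT/g = 287.0 × 269.5 / 9.80 = 7892.5 m.
Set P/P₀ = exp(−z/H) = 0.72, so z = −H ln(0.72).
−ln(0.72) = 0.32850; z = 7892.5 × 0.32850 = 2592.7 m.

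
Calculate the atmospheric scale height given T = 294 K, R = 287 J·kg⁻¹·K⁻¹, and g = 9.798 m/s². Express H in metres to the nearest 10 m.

H ≈ 8610 m

The scale height of an isothermal atmosphere is H = RT/g.
H = 287 × 294 / 9.798 = 84378/9.798 = 8611.8 m.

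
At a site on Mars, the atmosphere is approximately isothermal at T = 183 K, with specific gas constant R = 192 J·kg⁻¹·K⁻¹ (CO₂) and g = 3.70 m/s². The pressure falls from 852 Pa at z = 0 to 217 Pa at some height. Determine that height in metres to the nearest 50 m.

Scale height: H = RT/g = 192 × 183 / 3.70 = 9496.2 m.
Invert the barometric formula: z = H ln(P₀/P).
P₀/P = 852/217 = 3.9263; ln(3.9263) = 1.3677.
z = 9496.2 × 1.3677 = 12988 m.

z ≈ 13000 m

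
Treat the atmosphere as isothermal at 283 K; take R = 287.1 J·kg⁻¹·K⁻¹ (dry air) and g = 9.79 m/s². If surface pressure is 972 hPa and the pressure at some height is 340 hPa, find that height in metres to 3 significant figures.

Scale height: H = RT/g = 287.1 × 283 / 9.79 = 8299.2 m.
Invert the barometric formula: z = H ln(P₀/P).
P₀/P = 972/340 = 2.8588; ln(2.8588) = 1.0504.
z = 8299.2 × 1.0504 = 8717.5 m.

z ≈ 8720 m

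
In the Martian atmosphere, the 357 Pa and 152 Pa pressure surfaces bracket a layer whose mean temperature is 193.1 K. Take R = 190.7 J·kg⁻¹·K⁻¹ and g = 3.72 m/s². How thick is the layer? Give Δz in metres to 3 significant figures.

Hypsometric equation: Δz = (R T̄/g) ln(P₁/P₂).
R T̄/g = 190.7 × 193.1 / 3.72 = 9899.0 m.
ln(357/152) = ln(2.3487) = 0.85386.
Δz = 9899.0 × 0.85386 = 8452.4 m.

Δz ≈ 8450 m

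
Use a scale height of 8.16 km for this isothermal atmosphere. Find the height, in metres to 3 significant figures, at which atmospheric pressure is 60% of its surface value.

z ≈ 4170 m

Set P/P₀ = exp(−z/H) = 0.6, so z = −H ln(0.6).
−ln(0.6) = 0.51083; z = 8160.0 × 0.51083 = 4168.4 m.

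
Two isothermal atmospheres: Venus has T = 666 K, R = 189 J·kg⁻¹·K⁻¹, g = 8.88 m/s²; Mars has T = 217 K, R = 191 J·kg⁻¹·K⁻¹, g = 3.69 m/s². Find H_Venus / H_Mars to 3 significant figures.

H_Venus/H_Mars ≈ 1.26

H = RT/g for each body.
H_Venus = 189 × 666 / 8.88 = 14175 m.
H_Mars = 191 × 217 / 3.69 = 11232 m.
H_Venus/H_Mars = 14175/11232 = 1.2620.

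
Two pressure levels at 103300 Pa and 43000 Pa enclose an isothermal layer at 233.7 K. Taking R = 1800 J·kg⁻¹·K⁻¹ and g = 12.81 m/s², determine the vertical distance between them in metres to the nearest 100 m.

Hypsometric equation: Δz = (R T̄/g) ln(P₁/P₂).
R T̄/g = 1800 × 233.7 / 12.81 = 32838 m.
ln(103300/43000) = ln(2.4023) = 0.87643.
Δz = 32838 × 0.87643 = 28780 m.

Δz ≈ 28800 m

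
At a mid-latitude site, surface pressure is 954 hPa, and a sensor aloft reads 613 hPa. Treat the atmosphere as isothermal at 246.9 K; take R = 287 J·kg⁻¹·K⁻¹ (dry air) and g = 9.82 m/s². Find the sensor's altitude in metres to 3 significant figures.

Scale height: H = RT/g = 287 × 246.9 / 9.82 = 7215.9 m.
Invert the barometric formula: z = H ln(P₀/P).
P₀/P = 954/613 = 1.5563; ln(1.5563) = 0.44231.
z = 7215.9 × 0.44231 = 3191.7 m.

z ≈ 3190 m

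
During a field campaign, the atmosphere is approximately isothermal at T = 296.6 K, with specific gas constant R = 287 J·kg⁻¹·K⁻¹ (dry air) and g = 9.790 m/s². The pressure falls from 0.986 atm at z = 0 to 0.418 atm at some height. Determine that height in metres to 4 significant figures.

Scale height: H = RT/g = 287 × 296.6 / 9.790 = 8695.0 m.
Invert the barometric formula: z = H ln(P₀/P).
P₀/P = 0.986/0.418 = 2.3589; ln(2.3589) = 0.85820.
z = 8695.0 × 0.85820 = 7462.0 m.

z ≈ 7462 m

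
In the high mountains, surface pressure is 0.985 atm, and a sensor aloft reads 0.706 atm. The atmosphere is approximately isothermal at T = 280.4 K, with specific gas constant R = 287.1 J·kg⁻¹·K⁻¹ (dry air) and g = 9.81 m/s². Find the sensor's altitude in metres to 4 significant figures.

Scale height: H = RT/g = 287.1 × 280.4 / 9.81 = 8206.2 m.
Invert the barometric formula: z = H ln(P₀/P).
P₀/P = 0.985/0.706 = 1.3952; ln(1.3952) = 0.33304.
z = 8206.2 × 0.33304 = 2733.0 m.

z ≈ 2733 m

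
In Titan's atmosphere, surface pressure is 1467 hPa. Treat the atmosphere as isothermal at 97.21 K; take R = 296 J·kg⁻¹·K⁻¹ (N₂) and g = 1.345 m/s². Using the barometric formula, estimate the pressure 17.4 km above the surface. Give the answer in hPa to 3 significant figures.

P ≈ 650 hPa

Scale height: H = RT/g = 296 × 97.21 / 1.345 = 21393 m.
Barometric formula: P = P₀ exp(−z/H).
z/H = 17400/21393 = 0.81335; exp(−0.81335) = 0.44337.
P = 1467 × 0.44337 = 650.42 hPa.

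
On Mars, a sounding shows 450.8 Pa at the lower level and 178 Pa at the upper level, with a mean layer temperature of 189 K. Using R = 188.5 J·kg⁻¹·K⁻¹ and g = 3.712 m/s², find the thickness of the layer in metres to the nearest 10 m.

Δz ≈ 8920 m

Hypsometric equation: Δz = (R T̄/g) ln(P₁/P₂).
R T̄/g = 188.5 × 189 / 3.712 = 9597.7 m.
ln(450.8/178) = ln(2.5326) = 0.92925.
Δz = 9597.7 × 0.92925 = 8918.7 m.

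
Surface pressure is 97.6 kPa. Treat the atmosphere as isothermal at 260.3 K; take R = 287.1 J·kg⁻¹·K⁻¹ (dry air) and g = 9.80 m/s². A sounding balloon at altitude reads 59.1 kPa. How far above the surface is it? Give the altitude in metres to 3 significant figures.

Scale height: H = RT/g = 287.1 × 260.3 / 9.80 = 7625.7 m.
Invert the barometric formula: z = H ln(P₀/P).
P₀/P = 97.6/59.1 = 1.6514; ln(1.6514) = 0.50162.
z = 7625.7 × 0.50162 = 3825.2 m.

z ≈ 3830 m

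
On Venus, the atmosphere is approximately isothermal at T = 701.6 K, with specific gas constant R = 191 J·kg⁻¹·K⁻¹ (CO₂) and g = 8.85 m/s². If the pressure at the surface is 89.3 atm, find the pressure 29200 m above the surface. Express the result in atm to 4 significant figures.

Scale height: H = RT/g = 191 × 701.6 / 8.85 = 15142 m.
Barometric formula: P = P₀ exp(−z/H).
z/H = 29200/15142 = 1.9284; exp(−1.9284) = 0.14538.
P = 89.3 × 0.14538 = 12.982 atm.

P ≈ 12.98 atm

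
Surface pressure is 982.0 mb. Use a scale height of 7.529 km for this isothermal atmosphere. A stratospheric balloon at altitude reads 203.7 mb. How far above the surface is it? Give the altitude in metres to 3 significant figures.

z ≈ 11800 m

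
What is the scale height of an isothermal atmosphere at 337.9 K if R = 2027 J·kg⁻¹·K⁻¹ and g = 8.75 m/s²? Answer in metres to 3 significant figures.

The scale height of an isothermal atmosphere is H = RT/g.
H = 2027 × 337.9 / 8.75 = 684920/8.75 = 78277 m.

H ≈ 78300 m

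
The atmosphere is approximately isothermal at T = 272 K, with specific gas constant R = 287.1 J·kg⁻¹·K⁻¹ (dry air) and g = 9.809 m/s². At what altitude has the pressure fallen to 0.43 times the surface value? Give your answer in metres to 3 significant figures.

z ≈ 6720 m

Scale height: H = RT/g = 287.1 × 272 / 9.809 = 7961.2 m.
Set P/P₀ = exp(−z/H) = 0.43, so z = −H ln(0.43).
−ln(0.43) = 0.84397; z = 7961.2 × 0.84397 = 6719.0 m.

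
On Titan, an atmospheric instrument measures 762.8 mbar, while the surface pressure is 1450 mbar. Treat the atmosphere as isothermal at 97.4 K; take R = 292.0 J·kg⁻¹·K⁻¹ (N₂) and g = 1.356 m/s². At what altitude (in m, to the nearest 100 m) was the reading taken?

z ≈ 13500 m

Scale height: H = RT/g = 292.0 × 97.4 / 1.356 = 20974 m.
Invert the barometric formula: z = H ln(P₀/P).
P₀/P = 1450/762.8 = 1.9009; ln(1.9009) = 0.64233.
z = 20974 × 0.64233 = 13472 m.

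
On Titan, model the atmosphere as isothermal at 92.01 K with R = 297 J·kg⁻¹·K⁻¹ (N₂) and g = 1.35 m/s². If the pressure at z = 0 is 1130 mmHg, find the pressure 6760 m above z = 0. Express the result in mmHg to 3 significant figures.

P ≈ 809 mmHg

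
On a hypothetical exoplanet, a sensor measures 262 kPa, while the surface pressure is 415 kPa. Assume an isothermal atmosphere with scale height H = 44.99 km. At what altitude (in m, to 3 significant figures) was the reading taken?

Invert the barometric formula: z = H ln(P₀/P).
P₀/P = 415/262 = 1.5840; ln(1.5840) = 0.45995.
z = 44990 × 0.45995 = 20693 m.

z ≈ 20700 m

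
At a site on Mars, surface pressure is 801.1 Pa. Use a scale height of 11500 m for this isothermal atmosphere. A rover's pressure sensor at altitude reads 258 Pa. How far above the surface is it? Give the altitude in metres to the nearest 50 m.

z ≈ 13050 m

Invert the barometric formula: z = H ln(P₀/P).
P₀/P = 801.1/258 = 3.1050; ln(3.1050) = 1.1330.
z = 11500 × 1.1330 = 13030 m.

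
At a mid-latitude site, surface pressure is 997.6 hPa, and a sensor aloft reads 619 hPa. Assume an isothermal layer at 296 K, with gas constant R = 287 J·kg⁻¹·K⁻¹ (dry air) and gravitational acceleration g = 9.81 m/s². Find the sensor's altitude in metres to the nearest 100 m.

Scale height: H = RT/g = 287 × 296 / 9.81 = 8659.7 m.
Invert the barometric formula: z = H ln(P₀/P).
P₀/P = 997.6/619 = 1.6116; ln(1.6116) = 0.47723.
z = 8659.7 × 0.47723 = 4132.7 m.

z ≈ 4100 m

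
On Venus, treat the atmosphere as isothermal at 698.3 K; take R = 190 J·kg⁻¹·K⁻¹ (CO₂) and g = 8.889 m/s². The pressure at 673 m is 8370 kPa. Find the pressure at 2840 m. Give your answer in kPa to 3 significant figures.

P ≈ 7240 kPa

Scale height: H = RT/g = 190 × 698.3 / 8.889 = 14926 m.
Between two levels, P₂ = P₁ exp(−Δz/H) with Δz = z₂ − z₁.
Δz = 2840.0 − 673.00 = 2167.0 m; Δz/H = 2167.0/14926 = 0.14518.
P₂ = 8370 × exp(−0.14518) = 8370 × 0.86487 = 7239.0 kPa.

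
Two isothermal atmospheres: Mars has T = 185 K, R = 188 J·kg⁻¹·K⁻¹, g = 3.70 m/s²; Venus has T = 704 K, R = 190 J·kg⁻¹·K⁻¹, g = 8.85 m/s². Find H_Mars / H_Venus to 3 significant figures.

H_Mars/H_Venus ≈ 0.622

H = RT/g for each body.
H_Mars = 188 × 185 / 3.70 = 9400.0 m.
H_Venus = 190 × 704 / 8.85 = 15114 m.
H_Mars/H_Venus = 9400.0/15114 = 0.62194.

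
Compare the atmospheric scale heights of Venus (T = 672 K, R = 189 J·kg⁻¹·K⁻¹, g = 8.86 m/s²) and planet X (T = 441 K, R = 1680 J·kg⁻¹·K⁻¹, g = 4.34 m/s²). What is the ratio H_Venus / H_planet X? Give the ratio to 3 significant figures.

H = RT/g for each body.
H_Venus = 189 × 672 / 8.86 = 14335 m.
H_planet X = 1680 × 441 / 4.34 = 170710 m.
H_Venus/H_planet X = 14335/170710 = 0.083973.

H_Venus/H_planet X ≈ 0.0840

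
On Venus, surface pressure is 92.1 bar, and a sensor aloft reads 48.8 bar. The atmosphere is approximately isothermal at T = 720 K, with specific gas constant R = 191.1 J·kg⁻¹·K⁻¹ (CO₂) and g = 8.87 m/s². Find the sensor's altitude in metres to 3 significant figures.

z ≈ 9850 m

Scale height: H = RT/g = 191.1 × 720 / 8.87 = 15512 m.
Invert the barometric formula: z = H ln(P₀/P).
P₀/P = 92.1/48.8 = 1.8873; ln(1.8873) = 0.63515.
z = 15512 × 0.63515 = 9852.4 m.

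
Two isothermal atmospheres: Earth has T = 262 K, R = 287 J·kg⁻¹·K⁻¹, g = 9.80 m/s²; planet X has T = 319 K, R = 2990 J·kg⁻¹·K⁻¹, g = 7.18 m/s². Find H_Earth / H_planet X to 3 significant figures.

H_Earth/H_planet X ≈ 0.0578

H = RT/g for each body.
H_Earth = 287 × 262 / 9.80 = 7672.9 m.
H_planet X = 2990 × 319 / 7.18 = 132840 m.
H_Earth/H_planet X = 7672.9/132840 = 0.057760.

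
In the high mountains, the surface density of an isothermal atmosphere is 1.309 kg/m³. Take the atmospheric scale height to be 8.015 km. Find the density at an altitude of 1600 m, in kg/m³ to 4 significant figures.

ρ ≈ 1.072 kg/m³

In an isothermal atmosphere, density decays like pressure: ρ = ρ₀ exp(−z/H).
z/H = 1600.0/8015.0 = 0.19963; exp(−0.19963) = 0.81903.
ρ = 1.309 × 0.81903 = 1.0721 kg/m³.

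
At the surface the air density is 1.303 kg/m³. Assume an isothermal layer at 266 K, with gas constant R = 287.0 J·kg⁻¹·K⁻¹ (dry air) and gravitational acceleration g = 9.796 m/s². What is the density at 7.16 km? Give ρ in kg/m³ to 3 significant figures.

ρ ≈ 0.520 kg/m³

Scale height: H = RT/g = 287.0 × 266 / 9.796 = 7793.2 m.
In an isothermal atmosphere, density decays like pressure: ρ = ρ₀ exp(−z/H).
z/H = 7160.0/7793.2 = 0.91875; exp(−0.91875) = 0.39902.
ρ = 1.303 × 0.39902 = 0.51992 kg/m³.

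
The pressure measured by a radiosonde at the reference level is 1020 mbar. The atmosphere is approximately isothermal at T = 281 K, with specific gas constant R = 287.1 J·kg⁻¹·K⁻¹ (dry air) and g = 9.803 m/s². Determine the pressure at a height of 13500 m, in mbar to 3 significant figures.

P ≈ 198 mbar

Scale height: H = RT/g = 287.1 × 281 / 9.803 = 8229.6 m.
Barometric formula: P = P₀ exp(−z/H).
z/H = 13500/8229.6 = 1.6404; exp(−1.6404) = 0.19390.
P = 1020 × 0.19390 = 197.78 mbar.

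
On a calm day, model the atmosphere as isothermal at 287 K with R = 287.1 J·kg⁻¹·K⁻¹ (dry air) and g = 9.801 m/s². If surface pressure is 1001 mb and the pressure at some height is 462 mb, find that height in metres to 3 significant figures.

z ≈ 6500 m

Scale height: H = RT/g = 287.1 × 287 / 9.801 = 8407.1 m.
Invert the barometric formula: z = H ln(P₀/P).
P₀/P = 1001/462 = 2.1667; ln(2.1667) = 0.77321.
z = 8407.1 × 0.77321 = 6500.5 m.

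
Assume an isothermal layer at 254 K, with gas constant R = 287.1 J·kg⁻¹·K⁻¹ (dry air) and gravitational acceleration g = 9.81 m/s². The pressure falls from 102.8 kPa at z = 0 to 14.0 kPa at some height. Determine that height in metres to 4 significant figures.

z ≈ 14820 m

Scale height: H = RT/g = 287.1 × 254 / 9.81 = 7433.6 m.
Invert the barometric formula: z = H ln(P₀/P).
P₀/P = 102.8/14.0 = 7.3429; ln(7.3429) = 1.9937.
z = 7433.6 × 1.9937 = 14820 m.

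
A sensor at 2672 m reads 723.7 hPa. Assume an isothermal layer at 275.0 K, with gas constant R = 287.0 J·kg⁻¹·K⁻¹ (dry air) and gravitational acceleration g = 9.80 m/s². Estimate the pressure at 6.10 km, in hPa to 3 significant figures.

Scale height: H = RT/g = 287.0 × 275.0 / 9.80 = 8053.6 m.
Between two levels, P₂ = P₁ exp(−Δz/H) with Δz = z₂ − z₁.
Δz = 6100.0 − 2672.0 = 3428.0 m; Δz/H = 3428.0/8053.6 = 0.42565.
P₂ = 723.7 × exp(−0.42565) = 723.7 × 0.65334 = 472.82 hPa.

P ≈ 473 hPa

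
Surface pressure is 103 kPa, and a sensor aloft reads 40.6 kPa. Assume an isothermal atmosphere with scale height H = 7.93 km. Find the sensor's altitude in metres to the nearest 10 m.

z ≈ 7380 m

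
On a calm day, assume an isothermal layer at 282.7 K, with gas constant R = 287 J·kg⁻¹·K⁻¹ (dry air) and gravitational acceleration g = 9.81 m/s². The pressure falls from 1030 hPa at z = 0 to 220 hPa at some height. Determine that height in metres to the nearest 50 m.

Scale height: H = RT/g = 287 × 282.7 / 9.81 = 8270.6 m.
Invert the barometric formula: z = H ln(P₀/P).
P₀/P = 1030/220 = 4.6818; ln(4.6818) = 1.5437.
z = 8270.6 × 1.5437 = 12767 m.

z ≈ 12750 m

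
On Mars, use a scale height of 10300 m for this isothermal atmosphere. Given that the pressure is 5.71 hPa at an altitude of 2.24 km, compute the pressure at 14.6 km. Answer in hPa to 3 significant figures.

P ≈ 1.72 hPa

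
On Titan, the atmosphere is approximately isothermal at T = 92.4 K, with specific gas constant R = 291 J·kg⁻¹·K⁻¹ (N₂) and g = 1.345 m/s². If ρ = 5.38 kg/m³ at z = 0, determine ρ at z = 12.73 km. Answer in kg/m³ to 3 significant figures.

ρ ≈ 2.85 kg/m³

Scale height: H = RT/g = 291 × 92.4 / 1.345 = 19991 m.
In an isothermal atmosphere, density decays like pressure: ρ = ρ₀ exp(−z/H).
z/H = 12730/19991 = 0.63679; exp(−0.63679) = 0.52899.
ρ = 5.38 × 0.52899 = 2.8460 kg/m³.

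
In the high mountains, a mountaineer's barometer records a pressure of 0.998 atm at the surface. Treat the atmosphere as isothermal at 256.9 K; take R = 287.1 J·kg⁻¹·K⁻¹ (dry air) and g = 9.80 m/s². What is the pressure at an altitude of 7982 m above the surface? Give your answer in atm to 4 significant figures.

P ≈ 0.3456 atm

Scale height: H = RT/g = 287.1 × 256.9 / 9.80 = 7526.1 m.
Barometric formula: P = P₀ exp(−z/H).
z/H = 7982.0/7526.1 = 1.0606; exp(−1.0606) = 0.34625.
P = 0.998 × 0.34625 = 0.34556 atm.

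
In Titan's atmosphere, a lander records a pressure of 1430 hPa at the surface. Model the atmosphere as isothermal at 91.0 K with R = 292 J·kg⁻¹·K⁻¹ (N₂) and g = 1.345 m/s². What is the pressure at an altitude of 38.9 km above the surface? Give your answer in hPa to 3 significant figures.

P ≈ 200 hPa

Scale height: H = RT/g = 292 × 91.0 / 1.345 = 19756 m.
Barometric formula: P = P₀ exp(−z/H).
z/H = 38900/19756 = 1.9690; exp(−1.9690) = 0.13960.
P = 1430 × 0.13960 = 199.63 hPa.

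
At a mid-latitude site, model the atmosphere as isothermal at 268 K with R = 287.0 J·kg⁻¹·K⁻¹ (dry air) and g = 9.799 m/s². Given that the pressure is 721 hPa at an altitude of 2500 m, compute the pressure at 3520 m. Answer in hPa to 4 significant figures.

P ≈ 633.1 hPa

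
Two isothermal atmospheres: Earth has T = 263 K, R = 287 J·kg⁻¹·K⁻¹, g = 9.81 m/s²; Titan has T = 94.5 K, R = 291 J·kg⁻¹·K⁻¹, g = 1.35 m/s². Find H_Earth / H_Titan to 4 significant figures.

H_Earth/H_Titan ≈ 0.3777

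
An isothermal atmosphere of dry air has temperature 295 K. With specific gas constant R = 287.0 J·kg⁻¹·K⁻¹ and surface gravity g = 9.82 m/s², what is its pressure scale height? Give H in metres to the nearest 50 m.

H ≈ 8600 m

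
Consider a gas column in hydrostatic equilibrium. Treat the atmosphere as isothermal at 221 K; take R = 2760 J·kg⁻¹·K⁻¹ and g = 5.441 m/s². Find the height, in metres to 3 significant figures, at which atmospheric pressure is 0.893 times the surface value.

Scale height: H = RT/g = 2760 × 221 / 5.441 = 112100 m.
Set P/P₀ = exp(−z/H) = 0.893, so z = −H ln(0.893).
−ln(0.893) = 0.11317; z = 112100 × 0.11317 = 12686 m.

z ≈ 12700 m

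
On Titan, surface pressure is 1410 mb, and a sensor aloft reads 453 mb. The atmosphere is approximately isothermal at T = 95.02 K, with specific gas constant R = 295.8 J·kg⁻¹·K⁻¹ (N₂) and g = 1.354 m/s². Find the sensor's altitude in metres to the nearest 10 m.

Scale height: H = RT/g = 295.8 × 95.02 / 1.354 = 20758 m.
Invert the barometric formula: z = H ln(P₀/P).
P₀/P = 1410/453 = 3.1126; ln(3.1126) = 1.1355.
z = 20758 × 1.1355 = 23571 m.

z ≈ 23570 m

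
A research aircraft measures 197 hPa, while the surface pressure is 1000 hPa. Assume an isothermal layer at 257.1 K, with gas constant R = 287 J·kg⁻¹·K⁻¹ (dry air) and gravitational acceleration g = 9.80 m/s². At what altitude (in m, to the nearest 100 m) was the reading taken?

Scale height: H = RT/g = 287 × 257.1 / 9.80 = 7529.4 m.
Invert the barometric formula: z = H ln(P₀/P).
P₀/P = 1000/197 = 5.0761; ln(5.0761) = 1.6245.
z = 7529.4 × 1.6245 = 12232 m.

z ≈ 12200 m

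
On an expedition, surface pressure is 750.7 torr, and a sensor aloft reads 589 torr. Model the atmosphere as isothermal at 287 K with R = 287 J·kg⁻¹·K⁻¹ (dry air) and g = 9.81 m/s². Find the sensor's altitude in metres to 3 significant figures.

z ≈ 2040 m

Scale height: H = RT/g = 287 × 287 / 9.81 = 8396.4 m.
Invert the barometric formula: z = H ln(P₀/P).
P₀/P = 750.7/589 = 1.2745; ln(1.2745) = 0.24255.
z = 8396.4 × 0.24255 = 2036.5 m.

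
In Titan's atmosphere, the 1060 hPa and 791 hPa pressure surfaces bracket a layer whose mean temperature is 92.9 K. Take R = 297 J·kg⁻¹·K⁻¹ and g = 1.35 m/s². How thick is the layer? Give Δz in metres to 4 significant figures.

Δz ≈ 5983 m

Hypsometric equation: Δz = (R T̄/g) ln(P₁/P₂).
R T̄/g = 297 × 92.9 / 1.35 = 20438 m.
ln(1060/791) = ln(1.3401) = 0.29274.
Δz = 20438 × 0.29274 = 5983.0 m.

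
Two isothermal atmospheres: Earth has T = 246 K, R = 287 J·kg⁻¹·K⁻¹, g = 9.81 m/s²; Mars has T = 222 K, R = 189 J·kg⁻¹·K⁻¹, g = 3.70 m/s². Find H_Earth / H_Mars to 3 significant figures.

H = RT/g for each body.
H_Earth = 287 × 246 / 9.81 = 7196.9 m.
H_Mars = 189 × 222 / 3.70 = 11340 m.
H_Earth/H_Mars = 7196.9/11340 = 0.63465.

H_Earth/H_Mars ≈ 0.635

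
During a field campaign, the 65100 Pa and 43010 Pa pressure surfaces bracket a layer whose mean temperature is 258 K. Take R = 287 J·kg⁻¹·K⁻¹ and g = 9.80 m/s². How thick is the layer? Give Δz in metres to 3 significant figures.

Hypsometric equation: Δz = (R T̄/g) ln(P₁/P₂).
R T̄/g = 287 × 258 / 9.80 = 7555.7 m.
ln(65100/43010) = ln(1.5136) = 0.41449.
Δz = 7555.7 × 0.41449 = 3131.8 m.

Δz ≈ 3130 m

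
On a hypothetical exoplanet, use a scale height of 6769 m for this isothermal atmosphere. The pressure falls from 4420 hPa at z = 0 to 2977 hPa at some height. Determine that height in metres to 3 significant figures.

Invert the barometric formula: z = H ln(P₀/P).
P₀/P = 4420/2977 = 1.4847; ln(1.4847) = 0.39521.
z = 6769.0 × 0.39521 = 2675.2 m.

z ≈ 2680 m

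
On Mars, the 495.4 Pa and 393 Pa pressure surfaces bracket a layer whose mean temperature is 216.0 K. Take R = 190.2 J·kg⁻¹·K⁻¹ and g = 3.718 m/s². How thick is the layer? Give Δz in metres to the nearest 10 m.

Hypsometric equation: Δz = (R T̄/g) ln(P₁/P₂).
R T̄/g = 190.2 × 216.0 / 3.718 = 11050 m.
ln(495.4/393) = ln(1.2606) = 0.23159.
Δz = 11050 × 0.23159 = 2559.1 m.

Δz ≈ 2560 m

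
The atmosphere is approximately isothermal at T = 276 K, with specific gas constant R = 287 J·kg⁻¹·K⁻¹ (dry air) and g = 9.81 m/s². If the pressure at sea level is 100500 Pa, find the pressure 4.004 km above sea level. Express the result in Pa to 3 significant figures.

Scale height: H = RT/g = 287 × 276 / 9.81 = 8074.6 m.
Barometric formula: P = P₀ exp(−z/H).
z/H = 4004.0/8074.6 = 0.49588; exp(−0.49588) = 0.60903.
P = 100500 × 0.60903 = 61208 Pa.

P ≈ 61200 Pa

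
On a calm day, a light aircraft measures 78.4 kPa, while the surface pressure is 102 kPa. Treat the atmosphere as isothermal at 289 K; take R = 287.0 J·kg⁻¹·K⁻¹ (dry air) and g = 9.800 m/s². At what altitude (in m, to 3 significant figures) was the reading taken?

z ≈ 2230 m

Scale height: H = RT/g = 287.0 × 289 / 9.800 = 8463.6 m.
Invert the barometric formula: z = H ln(P₀/P).
P₀/P = 102/78.4 = 1.3010; ln(1.3010) = 0.26313.
z = 8463.6 × 0.26313 = 2227.0 m.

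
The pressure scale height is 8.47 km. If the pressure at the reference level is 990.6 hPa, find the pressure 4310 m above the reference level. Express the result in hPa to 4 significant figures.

P ≈ 595.5 hPa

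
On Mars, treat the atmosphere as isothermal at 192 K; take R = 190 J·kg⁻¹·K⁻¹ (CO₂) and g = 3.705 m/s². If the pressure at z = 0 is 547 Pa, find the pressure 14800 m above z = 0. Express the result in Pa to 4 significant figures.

Scale height: H = RT/g = 190 × 192 / 3.705 = 9846.2 m.
Barometric formula: P = P₀ exp(−z/H).
z/H = 14800/9846.2 = 1.5031; exp(−1.5031) = 0.22244.
P = 547 × 0.22244 = 121.67 Pa.

P ≈ 121.7 Pa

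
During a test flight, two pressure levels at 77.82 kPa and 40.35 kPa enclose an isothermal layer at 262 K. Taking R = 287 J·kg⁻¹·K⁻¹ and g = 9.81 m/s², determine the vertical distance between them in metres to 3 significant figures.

Hypsometric equation: Δz = (R T̄/g) ln(P₁/P₂).
R T̄/g = 287 × 262 / 9.81 = 7665.0 m.
ln(77.82/40.35) = ln(1.9286) = 0.65679.
Δz = 7665.0 × 0.65679 = 5034.3 m.

Δz ≈ 5030 m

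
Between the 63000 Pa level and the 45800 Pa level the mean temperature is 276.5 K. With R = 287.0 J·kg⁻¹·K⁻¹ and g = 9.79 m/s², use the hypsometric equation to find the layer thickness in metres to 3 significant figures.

Δz ≈ 2580 m

Hypsometric equation: Δz = (R T̄/g) ln(P₁/P₂).
R T̄/g = 287.0 × 276.5 / 9.79 = 8105.8 m.
ln(63000/45800) = ln(1.3755) = 0.31882.
Δz = 8105.8 × 0.31882 = 2584.3 m.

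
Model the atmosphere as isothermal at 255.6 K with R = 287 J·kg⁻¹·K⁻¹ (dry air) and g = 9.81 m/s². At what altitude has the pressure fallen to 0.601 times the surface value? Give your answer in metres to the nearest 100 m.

z ≈ 3800 m

Scale height: H = RT/g = 287 × 255.6 / 9.81 = 7477.8 m.
Set P/P₀ = exp(−z/H) = 0.601, so z = −H ln(0.601).
−ln(0.601) = 0.50916; z = 7477.8 × 0.50916 = 3807.4 m.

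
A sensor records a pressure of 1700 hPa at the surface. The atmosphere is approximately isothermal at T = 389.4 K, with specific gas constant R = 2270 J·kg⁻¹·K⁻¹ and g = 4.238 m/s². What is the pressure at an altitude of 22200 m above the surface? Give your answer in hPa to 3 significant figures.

P ≈ 1530 hPa

Scale height: H = RT/g = 2270 × 389.4 / 4.238 = 208570 m.
Barometric formula: P = P₀ exp(−z/H).
z/H = 22200/208570 = 0.10644; exp(−0.10644) = 0.89903.
P = 1700 × 0.89903 = 1528.4 hPa.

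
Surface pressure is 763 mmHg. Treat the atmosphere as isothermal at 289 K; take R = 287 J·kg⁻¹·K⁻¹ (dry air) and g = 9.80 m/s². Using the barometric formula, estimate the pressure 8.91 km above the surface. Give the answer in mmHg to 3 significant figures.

Scale height: H = RT/g = 287 × 289 / 9.80 = 8463.6 m.
Barometric formula: P = P₀ exp(−z/H).
z/H = 8910.0/8463.6 = 1.0527; exp(−1.0527) = 0.34899.
P = 763 × 0.34899 = 266.28 mmHg.

P ≈ 266 mmHg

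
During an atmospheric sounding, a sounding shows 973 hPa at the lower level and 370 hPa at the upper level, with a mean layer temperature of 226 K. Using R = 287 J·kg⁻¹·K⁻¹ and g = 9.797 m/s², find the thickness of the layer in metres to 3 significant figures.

Hypsometric equation: Δz = (R T̄/g) ln(P₁/P₂).
R T̄/g = 287 × 226 / 9.797 = 6620.6 m.
ln(973/370) = ln(2.6297) = 0.96687.
Δz = 6620.6 × 0.96687 = 6401.3 m.

Δz ≈ 6400 m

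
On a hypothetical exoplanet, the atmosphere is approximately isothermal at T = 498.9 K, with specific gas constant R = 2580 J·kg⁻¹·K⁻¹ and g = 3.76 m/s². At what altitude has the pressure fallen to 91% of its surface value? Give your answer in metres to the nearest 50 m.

Scale height: H = RT/g = 2580 × 498.9 / 3.76 = 342330 m.
Set P/P₀ = exp(−z/H) = 0.91, so z = −H ln(0.91).
−ln(0.91) = 0.094311; z = 342330 × 0.094311 = 32285 m.

z ≈ 32300 m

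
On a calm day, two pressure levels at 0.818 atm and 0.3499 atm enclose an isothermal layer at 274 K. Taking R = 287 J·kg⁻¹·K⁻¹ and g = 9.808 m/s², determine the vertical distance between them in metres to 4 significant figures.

Hypsometric equation: Δz = (R T̄/g) ln(P₁/P₂).
R T̄/g = 287 × 274 / 9.808 = 8017.7 m.
ln(0.818/0.3499) = ln(2.3378) = 0.84921.
Δz = 8017.7 × 0.84921 = 6808.7 m.

Δz ≈ 6809 m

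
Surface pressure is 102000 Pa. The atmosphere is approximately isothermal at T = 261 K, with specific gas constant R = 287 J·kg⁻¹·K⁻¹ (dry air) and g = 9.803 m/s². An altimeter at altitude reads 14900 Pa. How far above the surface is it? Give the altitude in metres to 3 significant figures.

z ≈ 14700 m

Scale height: H = RT/g = 287 × 261 / 9.803 = 7641.2 m.
Invert the barometric formula: z = H ln(P₀/P).
P₀/P = 102000/14900 = 6.8456; ln(6.8456) = 1.9236.
z = 7641.2 × 1.9236 = 14699 m.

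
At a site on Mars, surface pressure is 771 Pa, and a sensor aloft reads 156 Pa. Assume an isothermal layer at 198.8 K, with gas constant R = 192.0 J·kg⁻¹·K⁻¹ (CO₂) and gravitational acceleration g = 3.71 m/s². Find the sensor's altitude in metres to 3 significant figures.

z ≈ 16400 m

Scale height: H = RT/g = 192.0 × 198.8 / 3.71 = 10288 m.
Invert the barometric formula: z = H ln(P₀/P).
P₀/P = 771/156 = 4.9423; ln(4.9423) = 1.5978.
z = 10288 × 1.5978 = 16438 m.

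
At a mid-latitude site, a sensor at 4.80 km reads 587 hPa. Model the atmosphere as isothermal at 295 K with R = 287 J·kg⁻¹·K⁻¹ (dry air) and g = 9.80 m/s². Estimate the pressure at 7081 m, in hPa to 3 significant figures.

P ≈ 451 hPa

Scale height: H = RT/g = 287 × 295 / 9.80 = 8639.3 m.
Between two levels, P₂ = P₁ exp(−Δz/H) with Δz = z₂ − z₁.
Δz = 7081.0 − 4800.0 = 2281.0 m; Δz/H = 2281.0/8639.3 = 0.26403.
P₂ = 587 × exp(−0.26403) = 587 × 0.76795 = 450.79 hPa.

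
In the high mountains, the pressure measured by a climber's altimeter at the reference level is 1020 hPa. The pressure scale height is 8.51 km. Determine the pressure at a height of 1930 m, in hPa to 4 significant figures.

Barometric formula: P = P₀ exp(−z/H).
z/H = 1930.0/8510.0 = 0.22679; exp(−0.22679) = 0.79709.
P = 1020 × 0.79709 = 813.03 hPa.

P ≈ 813.0 hPa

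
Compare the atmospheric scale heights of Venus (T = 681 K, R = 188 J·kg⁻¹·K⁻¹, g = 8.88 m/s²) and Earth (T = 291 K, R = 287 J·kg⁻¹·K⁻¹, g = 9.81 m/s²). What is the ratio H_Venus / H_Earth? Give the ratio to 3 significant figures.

H = RT/g for each body.
H_Venus = 188 × 681 / 8.88 = 14418 m.
H_Earth = 287 × 291 / 9.81 = 8513.5 m.
H_Venus/H_Earth = 14418/8513.5 = 1.6935.

H_Venus/H_Earth ≈ 1.69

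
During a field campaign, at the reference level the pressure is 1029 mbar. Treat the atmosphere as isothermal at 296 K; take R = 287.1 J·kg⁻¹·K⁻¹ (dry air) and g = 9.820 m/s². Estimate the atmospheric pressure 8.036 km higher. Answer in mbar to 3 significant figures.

P ≈ 407 mbar

Scale height: H = RT/g = 287.1 × 296 / 9.820 = 8653.9 m.
Barometric formula: P = P₀ exp(−z/H).
z/H = 8036.0/8653.9 = 0.92860; exp(−0.92860) = 0.39511.
P = 1029 × 0.39511 = 406.57 mbar.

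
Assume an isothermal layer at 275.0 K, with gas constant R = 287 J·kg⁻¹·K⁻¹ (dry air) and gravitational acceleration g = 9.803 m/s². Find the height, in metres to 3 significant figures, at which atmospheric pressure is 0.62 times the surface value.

z ≈ 3850 m

Scale height: H = RT/g = 287 × 275.0 / 9.803 = 8051.1 m.
Set P/P₀ = exp(−z/H) = 0.62, so z = −H ln(0.62).
−ln(0.62) = 0.47804; z = 8051.1 × 0.47804 = 3848.7 m.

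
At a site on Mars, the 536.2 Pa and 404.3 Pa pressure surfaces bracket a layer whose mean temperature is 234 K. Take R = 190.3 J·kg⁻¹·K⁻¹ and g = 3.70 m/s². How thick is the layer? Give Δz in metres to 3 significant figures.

Δz ≈ 3400 m

Hypsometric equation: Δz = (R T̄/g) ln(P₁/P₂).
R T̄/g = 190.3 × 234 / 3.70 = 12035 m.
ln(536.2/404.3) = ln(1.3262) = 0.28232.
Δz = 12035 × 0.28232 = 3397.7 m.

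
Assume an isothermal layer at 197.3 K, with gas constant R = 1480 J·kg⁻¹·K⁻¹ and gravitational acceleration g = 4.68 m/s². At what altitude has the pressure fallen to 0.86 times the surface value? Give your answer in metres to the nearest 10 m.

Scale height: H = RT/g = 1480 × 197.3 / 4.68 = 62394 m.
Set P/P₀ = exp(−z/H) = 0.86, so z = −H ln(0.86).
−ln(0.86) = 0.15082; z = 62394 × 0.15082 = 9410.3 m.

z ≈ 9410 m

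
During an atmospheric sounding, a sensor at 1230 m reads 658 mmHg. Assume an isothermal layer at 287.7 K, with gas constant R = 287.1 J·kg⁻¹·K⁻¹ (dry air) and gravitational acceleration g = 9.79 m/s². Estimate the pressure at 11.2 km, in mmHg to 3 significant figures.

Scale height: H = RT/g = 287.1 × 287.7 / 9.79 = 8437.0 m.
Between two levels, P₂ = P₁ exp(−Δz/H) with Δz = z₂ − z₁.
Δz = 11200 − 1230.0 = 9970.0 m; Δz/H = 9970.0/8437.0 = 1.1817.
P₂ = 658 × exp(−1.1817) = 658 × 0.30676 = 201.85 mmHg.

P ≈ 202 mmHg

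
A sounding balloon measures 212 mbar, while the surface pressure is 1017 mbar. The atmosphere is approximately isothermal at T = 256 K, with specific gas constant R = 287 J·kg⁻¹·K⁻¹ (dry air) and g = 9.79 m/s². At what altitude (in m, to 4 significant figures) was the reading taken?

z ≈ 11770 m

Scale height: H = RT/g = 287 × 256 / 9.79 = 7504.8 m.
Invert the barometric formula: z = H ln(P₀/P).
P₀/P = 1017/212 = 4.7972; ln(4.7972) = 1.5680.
z = 7504.8 × 1.5680 = 11768 m.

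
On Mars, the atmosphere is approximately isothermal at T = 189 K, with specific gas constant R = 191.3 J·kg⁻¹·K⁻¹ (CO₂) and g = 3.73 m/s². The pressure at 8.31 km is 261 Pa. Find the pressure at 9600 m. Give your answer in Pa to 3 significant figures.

Scale height: H = RT/g = 191.3 × 189 / 3.73 = 9693.2 m.
Between two levels, P₂ = P₁ exp(−Δz/H) with Δz = z₂ − z₁.
Δz = 9600.0 − 8310.0 = 1290.0 m; Δz/H = 1290.0/9693.2 = 0.13308.
P₂ = 261 × exp(−0.13308) = 261 × 0.87540 = 228.48 Pa.

P ≈ 228 Pa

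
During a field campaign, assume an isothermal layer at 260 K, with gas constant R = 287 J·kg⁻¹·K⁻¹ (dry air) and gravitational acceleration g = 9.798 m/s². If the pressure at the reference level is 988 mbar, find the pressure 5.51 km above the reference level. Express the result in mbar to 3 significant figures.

Scale height: H = RT/g = 287 × 260 / 9.798 = 7615.8 m.
Barometric formula: P = P₀ exp(−z/H).
z/H = 5510.0/7615.8 = 0.72350; exp(−0.72350) = 0.48505.
P = 988 × 0.48505 = 479.23 mbar.

P ≈ 479 mbar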